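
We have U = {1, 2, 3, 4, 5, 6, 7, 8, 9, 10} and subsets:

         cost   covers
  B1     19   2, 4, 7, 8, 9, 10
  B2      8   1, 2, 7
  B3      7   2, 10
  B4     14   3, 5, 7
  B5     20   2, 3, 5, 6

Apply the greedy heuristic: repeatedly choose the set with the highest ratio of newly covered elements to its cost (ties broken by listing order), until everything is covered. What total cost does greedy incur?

47

Pick 1: B2 adds 3 new (1, 2, 7) at cost 8 (ratio 3/8).
Pick 2: B1 adds 4 new (4, 8, 9, 10) at cost 19 (ratio 4/19).
Pick 3: B5 adds 3 new (3, 5, 6) at cost 20 (ratio 3/20).
Greedy total cost: 8 + 19 + 20 = 47.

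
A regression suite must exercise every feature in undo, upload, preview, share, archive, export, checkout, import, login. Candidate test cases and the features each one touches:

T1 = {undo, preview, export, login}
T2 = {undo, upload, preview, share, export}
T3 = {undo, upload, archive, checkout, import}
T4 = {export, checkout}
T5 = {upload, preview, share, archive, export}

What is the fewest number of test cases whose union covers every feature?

T1, T2, T3 together cover {undo, upload, preview, share, archive, export, checkout, import, login} — every feature.
No 2 of the 5 test cases cover everything (all 10 pairs fall short), so 3 is minimum.

3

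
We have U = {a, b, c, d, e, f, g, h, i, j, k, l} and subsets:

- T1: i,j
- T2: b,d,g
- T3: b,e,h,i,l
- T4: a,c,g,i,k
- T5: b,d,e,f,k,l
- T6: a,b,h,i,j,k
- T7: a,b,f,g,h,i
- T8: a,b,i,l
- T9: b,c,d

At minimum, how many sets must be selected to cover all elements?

3

T4, T5, T6 together cover {a, b, c, d, e, f, g, h, i, j, k, l} — every element.
No 2 of the 9 sets cover everything (all 36 pairs fall short), so 3 is minimum.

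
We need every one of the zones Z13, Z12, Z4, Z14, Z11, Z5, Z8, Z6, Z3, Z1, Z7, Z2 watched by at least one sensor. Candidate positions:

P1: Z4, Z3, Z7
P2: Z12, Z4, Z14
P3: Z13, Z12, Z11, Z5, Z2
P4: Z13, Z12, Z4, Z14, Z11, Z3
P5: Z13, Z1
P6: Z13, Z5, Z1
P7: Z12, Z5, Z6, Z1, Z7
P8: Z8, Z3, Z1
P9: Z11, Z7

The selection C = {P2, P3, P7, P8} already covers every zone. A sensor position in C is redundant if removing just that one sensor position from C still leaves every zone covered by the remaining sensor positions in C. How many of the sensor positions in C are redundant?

Drop P2: Z4, Z14 uncovered — not redundant.
Drop P3: Z13, Z11, Z2 uncovered — not redundant.
Drop P7: Z6, Z7 uncovered — not redundant.
Drop P8: Z8, Z3 uncovered — not redundant.
None of the sensor positions in C is redundant.

0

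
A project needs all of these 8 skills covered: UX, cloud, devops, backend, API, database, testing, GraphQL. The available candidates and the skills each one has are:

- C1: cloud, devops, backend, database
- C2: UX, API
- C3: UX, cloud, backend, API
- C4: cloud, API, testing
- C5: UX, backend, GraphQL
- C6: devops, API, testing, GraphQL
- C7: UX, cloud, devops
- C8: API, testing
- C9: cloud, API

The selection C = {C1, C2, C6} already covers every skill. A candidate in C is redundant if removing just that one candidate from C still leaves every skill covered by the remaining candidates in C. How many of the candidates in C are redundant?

Drop C1: cloud, backend, database uncovered — not redundant.
Drop C2: UX uncovered — not redundant.
Drop C6: testing, GraphQL uncovered — not redundant.
None of the candidates in C is redundant.

0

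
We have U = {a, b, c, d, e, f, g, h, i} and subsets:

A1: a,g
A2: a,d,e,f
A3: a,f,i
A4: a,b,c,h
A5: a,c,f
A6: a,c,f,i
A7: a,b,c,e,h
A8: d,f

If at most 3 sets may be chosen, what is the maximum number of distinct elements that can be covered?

8

Choosing A1, A2, A4 covers {a, b, c, d, e, f, g, h} — 8 elements.
No choice of 3 sets does better; here i is left uncovered.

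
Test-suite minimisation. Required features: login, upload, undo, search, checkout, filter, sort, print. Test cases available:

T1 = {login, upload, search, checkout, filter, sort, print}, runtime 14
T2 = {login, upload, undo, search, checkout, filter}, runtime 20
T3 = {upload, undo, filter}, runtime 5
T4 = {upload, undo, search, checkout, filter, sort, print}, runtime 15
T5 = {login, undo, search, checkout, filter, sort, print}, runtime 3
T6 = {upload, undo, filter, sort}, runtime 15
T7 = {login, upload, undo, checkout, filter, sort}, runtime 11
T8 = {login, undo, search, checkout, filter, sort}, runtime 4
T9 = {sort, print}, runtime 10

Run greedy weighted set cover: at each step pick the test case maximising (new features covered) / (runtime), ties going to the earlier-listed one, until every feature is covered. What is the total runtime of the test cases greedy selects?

8

Pick 1: T5 adds 7 new (login, undo, search, checkout, filter, sort, print) at runtime 3 (ratio 7/3).
Pick 2: T3 adds 1 new (upload) at runtime 5 (ratio 1/5).
Greedy total runtime: 3 + 5 = 8.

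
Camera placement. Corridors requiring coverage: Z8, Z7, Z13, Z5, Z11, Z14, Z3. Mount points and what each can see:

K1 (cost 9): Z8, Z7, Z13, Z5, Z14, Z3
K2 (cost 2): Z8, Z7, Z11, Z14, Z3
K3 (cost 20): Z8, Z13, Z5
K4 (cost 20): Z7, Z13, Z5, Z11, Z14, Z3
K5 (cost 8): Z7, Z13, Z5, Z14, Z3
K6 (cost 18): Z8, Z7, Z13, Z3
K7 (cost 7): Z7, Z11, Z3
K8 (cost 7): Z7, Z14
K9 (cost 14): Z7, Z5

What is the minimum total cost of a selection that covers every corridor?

10

K2, K5 cover every corridor at cost 2 + 8 = 10.
Any cover uses at least 2 camera mounts; among all covering selections none totals below 10.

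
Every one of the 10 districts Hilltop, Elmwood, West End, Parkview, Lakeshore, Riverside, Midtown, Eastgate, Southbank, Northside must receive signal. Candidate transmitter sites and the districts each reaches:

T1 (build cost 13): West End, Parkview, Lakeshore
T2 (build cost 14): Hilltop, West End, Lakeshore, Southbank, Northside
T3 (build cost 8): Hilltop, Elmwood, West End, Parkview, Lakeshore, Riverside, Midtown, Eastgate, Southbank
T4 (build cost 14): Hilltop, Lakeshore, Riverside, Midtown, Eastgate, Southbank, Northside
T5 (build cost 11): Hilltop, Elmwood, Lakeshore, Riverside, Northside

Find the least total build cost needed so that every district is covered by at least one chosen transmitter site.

T3, T5 cover every district at build cost 8 + 11 = 19.
Any cover uses at least 2 transmitter sites; among all covering selections none totals below 19.

19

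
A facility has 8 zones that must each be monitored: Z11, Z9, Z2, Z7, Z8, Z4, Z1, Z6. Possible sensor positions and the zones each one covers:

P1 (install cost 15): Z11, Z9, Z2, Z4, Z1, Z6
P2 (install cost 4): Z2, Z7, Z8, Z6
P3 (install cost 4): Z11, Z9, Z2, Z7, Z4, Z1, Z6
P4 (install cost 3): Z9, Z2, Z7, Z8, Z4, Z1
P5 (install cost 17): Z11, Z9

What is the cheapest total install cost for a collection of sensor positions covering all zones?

P3, P4 cover every zone at install cost 4 + 3 = 7.
Any cover uses at least 2 sensor positions; among all covering selections none totals below 7.

7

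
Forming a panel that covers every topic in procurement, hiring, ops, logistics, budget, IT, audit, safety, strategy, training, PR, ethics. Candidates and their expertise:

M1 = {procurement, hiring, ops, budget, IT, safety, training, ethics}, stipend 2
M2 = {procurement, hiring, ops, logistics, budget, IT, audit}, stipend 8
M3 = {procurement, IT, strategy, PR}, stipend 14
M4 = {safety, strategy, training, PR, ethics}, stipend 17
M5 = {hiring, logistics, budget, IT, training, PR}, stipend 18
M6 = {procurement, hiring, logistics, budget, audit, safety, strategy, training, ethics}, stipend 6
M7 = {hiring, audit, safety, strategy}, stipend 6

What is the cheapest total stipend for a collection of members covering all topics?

22

M1, M3, M6 cover every topic at stipend 2 + 14 + 6 = 22.
Any cover uses at least 2 members; among all covering selections none totals below 22.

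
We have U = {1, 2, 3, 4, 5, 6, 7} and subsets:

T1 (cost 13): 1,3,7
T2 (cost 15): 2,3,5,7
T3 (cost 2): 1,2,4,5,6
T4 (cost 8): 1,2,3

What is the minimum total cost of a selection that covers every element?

15

T1, T3 cover every element at cost 13 + 2 = 15.
Any cover uses at least 2 sets; among all covering selections none totals below 15.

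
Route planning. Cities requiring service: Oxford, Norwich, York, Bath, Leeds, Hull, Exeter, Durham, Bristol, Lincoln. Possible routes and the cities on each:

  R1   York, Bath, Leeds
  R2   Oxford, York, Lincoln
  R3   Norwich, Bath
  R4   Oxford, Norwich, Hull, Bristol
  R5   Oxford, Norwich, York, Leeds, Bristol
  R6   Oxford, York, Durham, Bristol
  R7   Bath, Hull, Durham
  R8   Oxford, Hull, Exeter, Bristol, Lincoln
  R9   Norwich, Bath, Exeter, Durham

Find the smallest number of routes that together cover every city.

R1, R8, R9 together cover {Oxford, Norwich, York, Bath, Leeds, Hull, Exeter, Durham, Bristol, Lincoln} — every city.
No 2 of the 9 routes cover everything (all 36 pairs fall short), so 3 is minimum.

3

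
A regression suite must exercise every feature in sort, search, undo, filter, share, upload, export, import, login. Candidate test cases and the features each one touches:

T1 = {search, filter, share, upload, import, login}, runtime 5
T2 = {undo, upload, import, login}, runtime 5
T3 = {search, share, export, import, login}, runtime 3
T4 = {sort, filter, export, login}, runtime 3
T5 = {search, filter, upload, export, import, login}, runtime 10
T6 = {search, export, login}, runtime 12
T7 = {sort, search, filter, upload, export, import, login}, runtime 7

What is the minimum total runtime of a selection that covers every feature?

T2, T3, T4 cover every feature at runtime 5 + 3 + 3 = 11.
Any cover uses at least 3 test cases; among all covering selections none totals below 11.

11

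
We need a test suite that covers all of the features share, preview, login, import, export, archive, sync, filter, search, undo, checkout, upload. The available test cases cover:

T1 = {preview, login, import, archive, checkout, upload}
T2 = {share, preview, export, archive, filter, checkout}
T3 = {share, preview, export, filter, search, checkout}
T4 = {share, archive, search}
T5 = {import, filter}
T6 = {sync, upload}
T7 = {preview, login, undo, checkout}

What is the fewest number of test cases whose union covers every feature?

T1, T3, T6, T7 together cover {share, preview, login, import, export, archive, sync, filter, search, undo, checkout, upload} — every feature.
No 3 of the 7 test cases cover everything (all 35 triples fall short), so 4 is minimum.

4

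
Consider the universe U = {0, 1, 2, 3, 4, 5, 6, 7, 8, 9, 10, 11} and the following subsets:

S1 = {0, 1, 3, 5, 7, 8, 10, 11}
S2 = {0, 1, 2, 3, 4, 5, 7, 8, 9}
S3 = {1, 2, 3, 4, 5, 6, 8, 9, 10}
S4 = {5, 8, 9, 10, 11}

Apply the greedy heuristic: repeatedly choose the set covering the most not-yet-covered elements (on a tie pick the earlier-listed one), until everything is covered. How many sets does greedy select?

3

Pick 1: S2 covers 9 new elements (0, 1, 2, 3, 4, 5, 7, 8, 9).
Pick 2: S1 covers 2 new elements (10, 11).
Pick 3: S3 covers 1 new elements (6).
Greedy uses 3 sets. (The true minimum is 2.)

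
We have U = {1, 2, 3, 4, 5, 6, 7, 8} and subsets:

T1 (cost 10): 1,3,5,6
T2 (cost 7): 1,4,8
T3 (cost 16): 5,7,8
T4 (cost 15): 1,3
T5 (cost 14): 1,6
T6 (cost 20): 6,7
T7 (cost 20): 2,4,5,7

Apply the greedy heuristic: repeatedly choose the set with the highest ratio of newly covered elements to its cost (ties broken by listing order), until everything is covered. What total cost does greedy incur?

37

Pick 1: T2 adds 3 new (1, 4, 8) at cost 7 (ratio 3/7).
Pick 2: T1 adds 3 new (3, 5, 6) at cost 10 (ratio 3/10).
Pick 3: T7 adds 2 new (2, 7) at cost 20 (ratio 2/20).
Greedy total cost: 7 + 10 + 20 = 37.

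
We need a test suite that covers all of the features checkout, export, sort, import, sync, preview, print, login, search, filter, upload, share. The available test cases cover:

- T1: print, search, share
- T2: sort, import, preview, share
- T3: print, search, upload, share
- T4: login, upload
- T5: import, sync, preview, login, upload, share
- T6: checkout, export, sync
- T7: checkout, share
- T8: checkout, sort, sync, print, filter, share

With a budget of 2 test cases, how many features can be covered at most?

Choosing T5, T8 covers {checkout, sort, import, sync, preview, print, login, filter, upload, share} — 10 features.
No choice of 2 test cases does better; here export, search are left uncovered.

10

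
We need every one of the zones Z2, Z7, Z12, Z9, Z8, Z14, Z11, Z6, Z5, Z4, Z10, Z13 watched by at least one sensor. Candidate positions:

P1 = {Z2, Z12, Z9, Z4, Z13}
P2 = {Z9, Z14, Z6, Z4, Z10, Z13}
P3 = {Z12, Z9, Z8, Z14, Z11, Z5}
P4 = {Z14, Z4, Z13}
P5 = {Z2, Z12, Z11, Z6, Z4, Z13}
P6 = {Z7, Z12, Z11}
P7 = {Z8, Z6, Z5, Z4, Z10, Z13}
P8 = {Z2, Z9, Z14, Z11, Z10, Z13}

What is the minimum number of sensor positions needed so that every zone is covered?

P6, P7, P8 together cover {Z2, Z7, Z12, Z9, Z8, Z14, Z11, Z6, Z5, Z4, Z10, Z13} — every zone.
No 2 of the 8 sensor positions cover everything (all 28 pairs fall short), so 3 is minimum.
Greedy (largest uncovered first) would take P2, P3, P1, P6 — 4 sensor positions — but 3 suffice.

3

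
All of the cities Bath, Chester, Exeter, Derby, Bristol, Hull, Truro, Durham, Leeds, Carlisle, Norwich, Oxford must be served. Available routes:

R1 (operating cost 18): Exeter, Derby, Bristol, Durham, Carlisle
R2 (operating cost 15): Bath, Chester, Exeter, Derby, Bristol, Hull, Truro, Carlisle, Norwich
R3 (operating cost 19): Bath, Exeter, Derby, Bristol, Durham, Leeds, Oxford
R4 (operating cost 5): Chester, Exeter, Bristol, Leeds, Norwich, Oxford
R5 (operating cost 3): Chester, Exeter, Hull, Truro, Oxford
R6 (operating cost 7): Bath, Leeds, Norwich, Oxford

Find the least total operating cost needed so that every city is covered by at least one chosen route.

28

R1, R5, R6 cover every city at operating cost 18 + 3 + 7 = 28.
Any cover uses at least 2 routes; among all covering selections none totals below 28.
Greedy by coverage-per-operating cost would pick R5, R4, R2, R1 for 41 — worse than the optimum 28.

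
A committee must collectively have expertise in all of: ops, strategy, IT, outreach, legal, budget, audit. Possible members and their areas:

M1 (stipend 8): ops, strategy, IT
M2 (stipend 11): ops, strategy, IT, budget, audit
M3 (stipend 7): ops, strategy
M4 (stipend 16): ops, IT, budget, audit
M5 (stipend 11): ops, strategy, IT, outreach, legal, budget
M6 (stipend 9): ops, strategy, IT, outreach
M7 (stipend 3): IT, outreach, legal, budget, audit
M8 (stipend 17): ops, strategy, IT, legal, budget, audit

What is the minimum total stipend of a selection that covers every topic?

M3, M7 cover every topic at stipend 7 + 3 = 10.
Any cover uses at least 2 members; among all covering selections none totals below 10.

10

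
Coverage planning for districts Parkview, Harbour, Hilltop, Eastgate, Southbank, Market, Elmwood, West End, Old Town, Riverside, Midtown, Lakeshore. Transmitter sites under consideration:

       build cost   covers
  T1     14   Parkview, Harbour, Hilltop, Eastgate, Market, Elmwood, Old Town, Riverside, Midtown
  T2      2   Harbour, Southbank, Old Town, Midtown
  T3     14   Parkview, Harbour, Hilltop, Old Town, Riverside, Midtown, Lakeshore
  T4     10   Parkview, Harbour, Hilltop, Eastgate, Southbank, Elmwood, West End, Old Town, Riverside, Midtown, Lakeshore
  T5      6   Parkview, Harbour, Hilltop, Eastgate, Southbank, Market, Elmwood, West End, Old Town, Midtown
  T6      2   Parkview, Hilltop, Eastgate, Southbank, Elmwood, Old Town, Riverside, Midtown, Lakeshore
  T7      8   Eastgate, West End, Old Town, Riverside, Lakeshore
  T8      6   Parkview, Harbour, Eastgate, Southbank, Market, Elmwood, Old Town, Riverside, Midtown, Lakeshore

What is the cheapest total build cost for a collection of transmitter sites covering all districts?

T5, T6 cover every district at build cost 6 + 2 = 8.
Any cover uses at least 2 transmitter sites; among all covering selections none totals below 8.
Greedy by coverage-per-build cost would pick T6, T2, T5 for 10 — worse than the optimum 8.

8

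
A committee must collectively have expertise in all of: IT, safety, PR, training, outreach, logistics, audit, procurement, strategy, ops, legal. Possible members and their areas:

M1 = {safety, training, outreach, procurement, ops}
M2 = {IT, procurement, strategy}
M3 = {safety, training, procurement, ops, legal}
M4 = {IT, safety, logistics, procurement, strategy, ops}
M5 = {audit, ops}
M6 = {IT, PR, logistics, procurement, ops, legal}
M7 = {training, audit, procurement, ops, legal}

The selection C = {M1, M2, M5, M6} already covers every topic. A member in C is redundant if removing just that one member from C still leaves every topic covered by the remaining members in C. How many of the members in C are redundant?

0

Drop M1: safety, training, outreach uncovered — not redundant.
Drop M2: strategy uncovered — not redundant.
Drop M5: audit uncovered — not redundant.
Drop M6: PR, logistics, legal uncovered — not redundant.
None of the members in C is redundant.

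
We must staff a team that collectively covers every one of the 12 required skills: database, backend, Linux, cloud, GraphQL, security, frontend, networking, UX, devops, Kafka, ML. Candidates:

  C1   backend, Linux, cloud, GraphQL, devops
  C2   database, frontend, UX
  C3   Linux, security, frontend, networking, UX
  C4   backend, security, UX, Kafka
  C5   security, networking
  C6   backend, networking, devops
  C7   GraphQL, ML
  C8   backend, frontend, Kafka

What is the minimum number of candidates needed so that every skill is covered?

C1, C2, C3, C4, C7 together cover {database, backend, Linux, cloud, GraphQL, security, frontend, networking, UX, devops, Kafka, ML} — every skill.
No 4 of the 8 candidates cover everything (all 70 size-4 selections fall short), so 5 is minimum.

5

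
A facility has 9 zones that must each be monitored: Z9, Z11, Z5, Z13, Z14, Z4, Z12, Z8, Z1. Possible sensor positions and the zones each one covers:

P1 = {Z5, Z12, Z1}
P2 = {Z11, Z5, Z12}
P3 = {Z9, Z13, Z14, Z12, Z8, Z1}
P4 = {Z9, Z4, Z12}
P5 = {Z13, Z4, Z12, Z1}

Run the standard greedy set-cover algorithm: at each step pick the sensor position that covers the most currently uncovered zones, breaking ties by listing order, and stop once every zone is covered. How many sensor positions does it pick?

Pick 1: P3 covers 6 new zones (Z9, Z13, Z14, Z12, Z8, Z1).
Pick 2: P2 covers 2 new zones (Z11, Z5).
Pick 3: P4 covers 1 new zones (Z4).
Greedy uses 3 sensor positions.

3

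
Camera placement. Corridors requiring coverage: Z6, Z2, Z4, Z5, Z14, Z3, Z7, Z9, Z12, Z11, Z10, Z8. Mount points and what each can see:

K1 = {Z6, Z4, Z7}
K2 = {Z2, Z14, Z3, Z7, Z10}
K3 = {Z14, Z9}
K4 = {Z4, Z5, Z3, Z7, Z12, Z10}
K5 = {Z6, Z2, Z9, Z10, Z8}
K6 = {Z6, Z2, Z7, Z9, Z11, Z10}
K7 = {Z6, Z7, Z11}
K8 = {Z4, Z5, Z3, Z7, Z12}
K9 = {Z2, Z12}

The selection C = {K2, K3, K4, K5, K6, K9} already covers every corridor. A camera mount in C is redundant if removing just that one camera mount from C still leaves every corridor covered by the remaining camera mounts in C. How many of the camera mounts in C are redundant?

Drop K2: the rest still cover every corridor — redundant.
Drop K3: the rest still cover every corridor — redundant.
Drop K4: Z4, Z5 uncovered — not redundant.
Drop K5: Z8 uncovered — not redundant.
Drop K6: Z11 uncovered — not redundant.
Drop K9: the rest still cover every corridor — redundant.
3 redundant: K2, K3, K9.

3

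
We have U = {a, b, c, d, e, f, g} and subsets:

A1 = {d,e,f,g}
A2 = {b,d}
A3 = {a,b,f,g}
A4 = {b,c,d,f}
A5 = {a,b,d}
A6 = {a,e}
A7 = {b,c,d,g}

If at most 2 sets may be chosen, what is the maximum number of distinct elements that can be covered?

Choosing A1, A3 covers {a, b, d, e, f, g} — 6 elements.
No choice of 2 sets does better; here c is left uncovered.

6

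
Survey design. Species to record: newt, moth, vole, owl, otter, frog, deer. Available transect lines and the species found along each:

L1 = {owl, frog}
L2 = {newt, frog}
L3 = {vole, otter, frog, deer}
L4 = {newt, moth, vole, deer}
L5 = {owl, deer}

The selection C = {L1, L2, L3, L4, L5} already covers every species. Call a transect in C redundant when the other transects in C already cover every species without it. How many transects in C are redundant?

3

Drop L1: the rest still cover every species — redundant.
Drop L2: the rest still cover every species — redundant.
Drop L3: otter uncovered — not redundant.
Drop L4: moth uncovered — not redundant.
Drop L5: the rest still cover every species — redundant.
3 redundant: L1, L2, L5.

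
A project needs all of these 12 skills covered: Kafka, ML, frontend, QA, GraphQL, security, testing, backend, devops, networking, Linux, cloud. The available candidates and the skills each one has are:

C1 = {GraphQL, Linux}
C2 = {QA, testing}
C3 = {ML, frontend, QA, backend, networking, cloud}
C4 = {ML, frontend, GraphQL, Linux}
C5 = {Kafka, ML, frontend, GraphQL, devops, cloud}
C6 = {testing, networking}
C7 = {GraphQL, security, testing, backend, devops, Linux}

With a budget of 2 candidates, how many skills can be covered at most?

Choosing C3, C7 covers {ML, frontend, QA, GraphQL, security, testing, backend, devops, networking, Linux, cloud} — 11 skills.
No choice of 2 candidates does better; here Kafka is left uncovered.

11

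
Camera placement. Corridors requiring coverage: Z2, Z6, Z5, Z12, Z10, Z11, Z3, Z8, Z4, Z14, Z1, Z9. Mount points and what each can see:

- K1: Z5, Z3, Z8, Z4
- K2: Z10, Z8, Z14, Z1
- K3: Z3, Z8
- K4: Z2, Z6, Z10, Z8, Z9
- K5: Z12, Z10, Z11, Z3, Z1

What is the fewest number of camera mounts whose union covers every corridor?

K1, K2, K4, K5 together cover {Z2, Z6, Z5, Z12, Z10, Z11, Z3, Z8, Z4, Z14, Z1, Z9} — every corridor.
No 3 of the 5 camera mounts cover everything (all 10 triples fall short), so 4 is minimum.

4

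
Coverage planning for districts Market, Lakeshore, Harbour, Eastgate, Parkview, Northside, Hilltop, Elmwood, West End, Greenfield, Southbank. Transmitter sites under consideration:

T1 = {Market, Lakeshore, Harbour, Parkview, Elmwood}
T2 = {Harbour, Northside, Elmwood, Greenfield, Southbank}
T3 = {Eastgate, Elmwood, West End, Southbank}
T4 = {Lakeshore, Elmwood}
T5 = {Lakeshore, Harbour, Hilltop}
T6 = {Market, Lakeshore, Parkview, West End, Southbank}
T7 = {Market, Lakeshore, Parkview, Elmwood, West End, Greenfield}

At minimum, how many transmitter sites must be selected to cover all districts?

4

T1, T2, T3, T5 together cover {Market, Lakeshore, Harbour, Eastgate, Parkview, Northside, Hilltop, Elmwood, West End, Greenfield, Southbank} — every district.
No 3 of the 7 transmitter sites cover everything (all 35 triples fall short), so 4 is minimum.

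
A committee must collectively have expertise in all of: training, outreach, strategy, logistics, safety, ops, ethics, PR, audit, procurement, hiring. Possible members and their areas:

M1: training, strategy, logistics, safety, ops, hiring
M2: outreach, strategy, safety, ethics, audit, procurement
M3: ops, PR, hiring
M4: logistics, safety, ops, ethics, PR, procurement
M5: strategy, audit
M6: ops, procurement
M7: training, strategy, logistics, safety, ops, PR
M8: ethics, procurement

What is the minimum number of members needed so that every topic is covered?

M1, M2, M3 together cover {training, outreach, strategy, logistics, safety, ops, ethics, PR, audit, procurement, hiring} — every topic.
No 2 of the 8 members cover everything (all 28 pairs fall short), so 3 is minimum.

3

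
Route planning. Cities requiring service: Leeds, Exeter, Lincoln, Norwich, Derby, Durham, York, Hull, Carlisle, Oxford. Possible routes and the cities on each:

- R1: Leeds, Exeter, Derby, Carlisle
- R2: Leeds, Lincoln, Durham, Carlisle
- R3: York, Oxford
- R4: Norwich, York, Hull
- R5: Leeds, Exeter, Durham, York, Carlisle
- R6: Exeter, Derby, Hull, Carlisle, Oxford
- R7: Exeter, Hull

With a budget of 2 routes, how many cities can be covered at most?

8

Choosing R2, R6 covers {Leeds, Exeter, Lincoln, Derby, Durham, Hull, Carlisle, Oxford} — 8 cities.
No choice of 2 routes does better; here Norwich, York are left uncovered.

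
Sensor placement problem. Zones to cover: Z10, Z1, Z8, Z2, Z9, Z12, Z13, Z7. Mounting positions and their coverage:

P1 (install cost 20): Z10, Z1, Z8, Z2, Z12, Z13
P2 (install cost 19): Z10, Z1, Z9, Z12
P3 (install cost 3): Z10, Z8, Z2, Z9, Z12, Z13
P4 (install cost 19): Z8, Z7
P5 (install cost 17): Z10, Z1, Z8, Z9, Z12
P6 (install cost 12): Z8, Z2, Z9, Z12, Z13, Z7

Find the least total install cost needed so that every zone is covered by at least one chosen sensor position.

P5, P6 cover every zone at install cost 17 + 12 = 29.
Any cover uses at least 2 sensor positions; among all covering selections none totals below 29.
Greedy by coverage-per-install cost would pick P3, P6, P5 for 32 — worse than the optimum 29.

29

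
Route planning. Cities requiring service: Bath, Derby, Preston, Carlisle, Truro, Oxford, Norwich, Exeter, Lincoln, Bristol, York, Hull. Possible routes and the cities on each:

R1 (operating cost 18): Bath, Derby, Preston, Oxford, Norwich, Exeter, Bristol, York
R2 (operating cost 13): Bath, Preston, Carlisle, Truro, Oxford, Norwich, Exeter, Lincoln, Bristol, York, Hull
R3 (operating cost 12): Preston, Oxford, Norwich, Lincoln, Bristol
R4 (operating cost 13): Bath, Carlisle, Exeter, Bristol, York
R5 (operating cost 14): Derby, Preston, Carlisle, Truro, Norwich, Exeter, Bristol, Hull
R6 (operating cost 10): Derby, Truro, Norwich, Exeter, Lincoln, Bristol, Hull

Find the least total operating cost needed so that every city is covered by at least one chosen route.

23

R2, R6 cover every city at operating cost 13 + 10 = 23.
Any cover uses at least 2 routes; among all covering selections none totals below 23.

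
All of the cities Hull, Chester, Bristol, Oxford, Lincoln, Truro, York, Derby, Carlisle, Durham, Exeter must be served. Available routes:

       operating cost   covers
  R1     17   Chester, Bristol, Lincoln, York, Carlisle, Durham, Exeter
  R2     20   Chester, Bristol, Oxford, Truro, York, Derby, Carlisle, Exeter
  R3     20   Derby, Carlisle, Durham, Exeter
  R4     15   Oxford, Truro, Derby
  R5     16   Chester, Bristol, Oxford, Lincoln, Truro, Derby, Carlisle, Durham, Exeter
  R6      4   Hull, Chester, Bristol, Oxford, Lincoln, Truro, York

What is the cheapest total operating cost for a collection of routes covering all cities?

20

R5, R6 cover every city at operating cost 16 + 4 = 20.
Any cover uses at least 2 routes; among all covering selections none totals below 20.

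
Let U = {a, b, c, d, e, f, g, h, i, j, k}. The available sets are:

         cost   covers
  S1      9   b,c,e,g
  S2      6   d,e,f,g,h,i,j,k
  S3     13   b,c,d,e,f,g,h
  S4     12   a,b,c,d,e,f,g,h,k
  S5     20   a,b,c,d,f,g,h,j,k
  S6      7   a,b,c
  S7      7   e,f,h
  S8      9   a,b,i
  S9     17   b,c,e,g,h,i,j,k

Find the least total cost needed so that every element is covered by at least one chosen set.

S2, S6 cover every element at cost 6 + 7 = 13.
Any cover uses at least 2 sets; among all covering selections none totals below 13.

13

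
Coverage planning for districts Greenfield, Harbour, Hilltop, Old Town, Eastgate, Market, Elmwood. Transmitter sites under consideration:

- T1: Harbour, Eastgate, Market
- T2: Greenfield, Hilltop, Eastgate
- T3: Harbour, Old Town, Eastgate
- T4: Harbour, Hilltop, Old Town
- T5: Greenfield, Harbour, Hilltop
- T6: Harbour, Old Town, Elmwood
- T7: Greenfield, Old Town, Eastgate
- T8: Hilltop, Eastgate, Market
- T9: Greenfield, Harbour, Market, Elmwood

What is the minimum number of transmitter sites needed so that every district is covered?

3

T1, T2, T6 together cover {Greenfield, Harbour, Hilltop, Old Town, Eastgate, Market, Elmwood} — every district.
No 2 of the 9 transmitter sites cover everything (all 36 pairs fall short), so 3 is minimum.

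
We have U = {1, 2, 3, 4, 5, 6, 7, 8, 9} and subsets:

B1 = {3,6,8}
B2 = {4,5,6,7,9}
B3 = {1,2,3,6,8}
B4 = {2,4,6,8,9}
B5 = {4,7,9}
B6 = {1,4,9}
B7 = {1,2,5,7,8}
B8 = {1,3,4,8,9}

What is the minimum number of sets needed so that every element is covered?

2

B2, B3 together cover {1, 2, 3, 4, 5, 6, 7, 8, 9} — every element.
No single set contains all 9 elements, so 2 is optimal.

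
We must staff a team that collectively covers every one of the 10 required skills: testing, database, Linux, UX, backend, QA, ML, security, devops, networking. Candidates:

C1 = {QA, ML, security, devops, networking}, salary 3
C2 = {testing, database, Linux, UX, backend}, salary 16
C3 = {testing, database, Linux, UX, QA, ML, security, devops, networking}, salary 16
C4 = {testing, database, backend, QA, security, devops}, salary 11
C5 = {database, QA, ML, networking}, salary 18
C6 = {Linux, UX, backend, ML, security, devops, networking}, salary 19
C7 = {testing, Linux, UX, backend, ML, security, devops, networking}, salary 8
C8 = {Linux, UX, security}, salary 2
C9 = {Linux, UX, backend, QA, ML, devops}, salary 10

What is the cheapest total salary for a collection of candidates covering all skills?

C1, C4, C8 cover every skill at salary 3 + 11 + 2 = 16.
Any cover uses at least 2 candidates; among all covering selections none totals below 16.

16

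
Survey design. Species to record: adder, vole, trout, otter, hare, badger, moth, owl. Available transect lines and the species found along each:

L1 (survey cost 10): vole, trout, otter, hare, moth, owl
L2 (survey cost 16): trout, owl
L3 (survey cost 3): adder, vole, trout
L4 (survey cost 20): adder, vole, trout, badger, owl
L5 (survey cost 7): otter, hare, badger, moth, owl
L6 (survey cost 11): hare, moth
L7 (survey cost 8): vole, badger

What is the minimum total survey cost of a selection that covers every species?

10

L3, L5 cover every species at survey cost 3 + 7 = 10.
Any cover uses at least 2 transects; among all covering selections none totals below 10.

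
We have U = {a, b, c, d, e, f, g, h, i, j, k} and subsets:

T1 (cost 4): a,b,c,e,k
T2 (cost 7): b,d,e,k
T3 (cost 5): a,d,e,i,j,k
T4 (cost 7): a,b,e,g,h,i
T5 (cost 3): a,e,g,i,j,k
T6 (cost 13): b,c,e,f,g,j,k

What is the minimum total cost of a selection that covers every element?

25

T3, T4, T6 cover every element at cost 5 + 7 + 13 = 25.
Any cover uses at least 3 sets; among all covering selections none totals below 25.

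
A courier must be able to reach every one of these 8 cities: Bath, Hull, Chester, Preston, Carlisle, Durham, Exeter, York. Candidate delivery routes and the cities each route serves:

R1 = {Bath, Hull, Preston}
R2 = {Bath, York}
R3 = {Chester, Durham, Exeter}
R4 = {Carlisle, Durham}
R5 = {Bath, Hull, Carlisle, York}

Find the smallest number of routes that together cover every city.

R1, R3, R5 together cover {Bath, Hull, Chester, Preston, Carlisle, Durham, Exeter, York} — every city.
No 2 of the 5 routes cover everything (all 10 pairs fall short), so 3 is minimum.

3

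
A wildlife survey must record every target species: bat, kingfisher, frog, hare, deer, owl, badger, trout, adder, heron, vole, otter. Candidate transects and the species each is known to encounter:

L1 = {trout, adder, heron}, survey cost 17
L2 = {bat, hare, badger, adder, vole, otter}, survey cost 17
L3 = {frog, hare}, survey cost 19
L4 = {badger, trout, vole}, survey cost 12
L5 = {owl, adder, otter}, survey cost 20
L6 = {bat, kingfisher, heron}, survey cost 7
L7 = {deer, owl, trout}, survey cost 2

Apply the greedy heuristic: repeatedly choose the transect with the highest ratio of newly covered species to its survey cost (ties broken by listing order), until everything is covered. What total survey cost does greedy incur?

Pick 1: L7 adds 3 new (deer, owl, trout) at survey cost 2 (ratio 3/2).
Pick 2: L6 adds 3 new (bat, kingfisher, heron) at survey cost 7 (ratio 3/7).
Pick 3: L2 adds 5 new (hare, badger, adder, vole, otter) at survey cost 17 (ratio 5/17).
Pick 4: L3 adds 1 new (frog) at survey cost 19 (ratio 1/19).
Greedy total survey cost: 2 + 7 + 17 + 19 = 45.

45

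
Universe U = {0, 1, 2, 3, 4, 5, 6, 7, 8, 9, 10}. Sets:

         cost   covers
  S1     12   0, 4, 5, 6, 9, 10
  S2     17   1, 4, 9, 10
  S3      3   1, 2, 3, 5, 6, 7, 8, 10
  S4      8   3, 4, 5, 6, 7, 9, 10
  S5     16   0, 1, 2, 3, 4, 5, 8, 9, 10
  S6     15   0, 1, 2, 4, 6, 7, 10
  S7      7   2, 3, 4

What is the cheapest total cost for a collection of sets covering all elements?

15

S1, S3 cover every element at cost 12 + 3 = 15.
Any cover uses at least 2 sets; among all covering selections none totals below 15.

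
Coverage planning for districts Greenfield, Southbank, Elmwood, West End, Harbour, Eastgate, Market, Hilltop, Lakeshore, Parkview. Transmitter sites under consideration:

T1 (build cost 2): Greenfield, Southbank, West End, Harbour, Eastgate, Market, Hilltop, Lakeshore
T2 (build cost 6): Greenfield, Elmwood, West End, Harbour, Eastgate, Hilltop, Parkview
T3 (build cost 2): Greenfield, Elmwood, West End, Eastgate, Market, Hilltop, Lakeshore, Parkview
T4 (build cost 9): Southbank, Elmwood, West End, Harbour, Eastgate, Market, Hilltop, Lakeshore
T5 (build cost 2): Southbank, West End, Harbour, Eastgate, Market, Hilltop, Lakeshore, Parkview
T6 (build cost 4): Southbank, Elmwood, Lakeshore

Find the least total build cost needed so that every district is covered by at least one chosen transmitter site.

4

T1, T3 cover every district at build cost 2 + 2 = 4.
Any cover uses at least 2 transmitter sites; among all covering selections none totals below 4.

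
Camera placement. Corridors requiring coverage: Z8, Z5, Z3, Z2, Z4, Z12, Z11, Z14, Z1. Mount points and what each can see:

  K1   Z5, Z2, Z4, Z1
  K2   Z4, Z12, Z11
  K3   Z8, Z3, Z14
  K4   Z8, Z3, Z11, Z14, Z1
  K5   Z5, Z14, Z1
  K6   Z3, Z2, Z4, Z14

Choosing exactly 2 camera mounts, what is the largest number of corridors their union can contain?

8

Choosing K1, K4 covers {Z8, Z5, Z3, Z2, Z4, Z11, Z14, Z1} — 8 corridors.
No choice of 2 camera mounts does better; here Z12 is left uncovered.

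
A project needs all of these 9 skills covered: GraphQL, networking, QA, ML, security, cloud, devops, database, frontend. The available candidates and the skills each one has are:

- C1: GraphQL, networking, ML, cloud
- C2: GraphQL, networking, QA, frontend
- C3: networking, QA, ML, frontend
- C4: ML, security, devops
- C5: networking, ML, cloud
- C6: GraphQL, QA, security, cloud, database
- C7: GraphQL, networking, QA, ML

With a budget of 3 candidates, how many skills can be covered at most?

Choosing C2, C4, C6 covers {GraphQL, networking, QA, ML, security, cloud, devops, database, frontend} — 9 skills.
That is all 9 skills.

9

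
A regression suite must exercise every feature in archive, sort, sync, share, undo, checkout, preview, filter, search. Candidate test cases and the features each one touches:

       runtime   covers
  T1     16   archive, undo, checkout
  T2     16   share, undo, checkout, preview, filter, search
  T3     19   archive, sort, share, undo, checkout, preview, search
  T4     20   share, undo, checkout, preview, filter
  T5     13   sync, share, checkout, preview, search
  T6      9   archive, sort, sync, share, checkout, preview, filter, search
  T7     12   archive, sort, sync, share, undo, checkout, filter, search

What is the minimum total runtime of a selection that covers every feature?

T6, T7 cover every feature at runtime 9 + 12 = 21.
Any cover uses at least 2 test cases; among all covering selections none totals below 21.

21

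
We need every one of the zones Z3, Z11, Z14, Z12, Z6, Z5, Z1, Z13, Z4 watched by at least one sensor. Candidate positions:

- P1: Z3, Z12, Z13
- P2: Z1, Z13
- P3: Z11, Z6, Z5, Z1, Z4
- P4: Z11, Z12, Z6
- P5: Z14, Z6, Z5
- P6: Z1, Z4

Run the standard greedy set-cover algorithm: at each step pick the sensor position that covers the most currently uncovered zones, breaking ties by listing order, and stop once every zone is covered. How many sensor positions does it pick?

Pick 1: P3 covers 5 new zones (Z11, Z6, Z5, Z1, Z4).
Pick 2: P1 covers 3 new zones (Z3, Z12, Z13).
Pick 3: P5 covers 1 new zones (Z14).
Greedy uses 3 sensor positions.

3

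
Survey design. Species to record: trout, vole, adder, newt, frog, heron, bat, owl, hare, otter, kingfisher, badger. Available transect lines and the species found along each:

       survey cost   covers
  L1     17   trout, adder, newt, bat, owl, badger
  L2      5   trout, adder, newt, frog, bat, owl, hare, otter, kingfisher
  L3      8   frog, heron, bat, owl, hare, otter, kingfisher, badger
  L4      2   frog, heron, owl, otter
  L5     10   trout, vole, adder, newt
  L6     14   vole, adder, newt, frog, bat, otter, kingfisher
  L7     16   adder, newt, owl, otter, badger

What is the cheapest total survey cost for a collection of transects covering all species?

L3, L5 cover every species at survey cost 8 + 10 = 18.
Any cover uses at least 2 transects; among all covering selections none totals below 18.
Greedy by coverage-per-survey cost would pick L4, L2, L3, L5 for 25 — worse than the optimum 18.

18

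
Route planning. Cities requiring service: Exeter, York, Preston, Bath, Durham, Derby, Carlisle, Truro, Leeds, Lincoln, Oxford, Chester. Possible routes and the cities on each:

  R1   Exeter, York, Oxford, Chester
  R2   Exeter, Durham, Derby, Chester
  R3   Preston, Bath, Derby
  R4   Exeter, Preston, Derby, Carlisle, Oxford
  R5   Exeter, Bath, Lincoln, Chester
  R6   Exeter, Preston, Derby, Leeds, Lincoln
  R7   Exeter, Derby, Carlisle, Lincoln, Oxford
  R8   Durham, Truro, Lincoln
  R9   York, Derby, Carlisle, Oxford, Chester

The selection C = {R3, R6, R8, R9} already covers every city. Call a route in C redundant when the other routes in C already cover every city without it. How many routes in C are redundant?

Drop R3: Bath uncovered — not redundant.
Drop R6: Exeter, Leeds uncovered — not redundant.
Drop R8: Durham, Truro uncovered — not redundant.
Drop R9: York, Carlisle, Oxford, Chester uncovered — not redundant.
None of the routes in C is redundant.

0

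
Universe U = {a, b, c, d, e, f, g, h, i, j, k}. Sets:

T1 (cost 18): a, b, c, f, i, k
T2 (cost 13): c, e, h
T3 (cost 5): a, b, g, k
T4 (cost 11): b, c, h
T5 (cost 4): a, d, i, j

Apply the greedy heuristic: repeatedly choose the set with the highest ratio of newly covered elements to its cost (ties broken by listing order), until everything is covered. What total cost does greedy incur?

40

Pick 1: T5 adds 4 new (a, d, i, j) at cost 4 (ratio 4/4).
Pick 2: T3 adds 3 new (b, g, k) at cost 5 (ratio 3/5).
Pick 3: T2 adds 3 new (c, e, h) at cost 13 (ratio 3/13).
Pick 4: T1 adds 1 new (f) at cost 18 (ratio 1/18).
Greedy total cost: 4 + 5 + 13 + 18 = 40.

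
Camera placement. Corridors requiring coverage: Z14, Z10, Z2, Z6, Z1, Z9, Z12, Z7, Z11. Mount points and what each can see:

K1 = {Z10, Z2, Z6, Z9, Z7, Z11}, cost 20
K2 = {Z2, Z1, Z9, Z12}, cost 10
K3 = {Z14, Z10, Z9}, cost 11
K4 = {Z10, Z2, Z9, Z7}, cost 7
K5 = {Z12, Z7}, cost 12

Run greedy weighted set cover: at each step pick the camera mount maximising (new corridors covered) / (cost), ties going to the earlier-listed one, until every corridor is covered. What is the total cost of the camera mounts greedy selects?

Pick 1: K4 adds 4 new (Z10, Z2, Z9, Z7) at cost 7 (ratio 4/7).
Pick 2: K2 adds 2 new (Z1, Z12) at cost 10 (ratio 2/10).
Pick 3: K1 adds 2 new (Z6, Z11) at cost 20 (ratio 2/20).
Pick 4: K3 adds 1 new (Z14) at cost 11 (ratio 1/11).
Greedy total cost: 7 + 10 + 20 + 11 = 48. (The true optimum is 41, so greedy overshoots here.)

48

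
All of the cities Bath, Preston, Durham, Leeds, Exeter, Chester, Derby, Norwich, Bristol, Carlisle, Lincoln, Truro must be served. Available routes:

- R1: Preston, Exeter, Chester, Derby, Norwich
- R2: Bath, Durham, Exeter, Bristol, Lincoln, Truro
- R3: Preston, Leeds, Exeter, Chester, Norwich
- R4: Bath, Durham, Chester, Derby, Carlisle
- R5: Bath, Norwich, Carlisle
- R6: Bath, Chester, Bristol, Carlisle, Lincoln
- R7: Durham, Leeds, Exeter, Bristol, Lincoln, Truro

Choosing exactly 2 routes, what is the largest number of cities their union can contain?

10

Choosing R1, R2 covers {Bath, Preston, Durham, Exeter, Chester, Derby, Norwich, Bristol, Lincoln, Truro} — 10 cities.
No choice of 2 routes does better; here Leeds, Carlisle are left uncovered.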